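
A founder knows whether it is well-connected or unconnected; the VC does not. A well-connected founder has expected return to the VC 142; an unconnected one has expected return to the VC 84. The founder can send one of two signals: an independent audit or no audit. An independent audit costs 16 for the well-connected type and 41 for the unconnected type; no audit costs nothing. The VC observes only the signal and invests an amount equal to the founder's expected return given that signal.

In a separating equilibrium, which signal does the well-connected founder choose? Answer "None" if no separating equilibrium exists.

Try well-connected → audit, unconnected → no audit:
  If types separate, audit earns payment 142 and no audit earns 84.
  Well-connected: audit gives 142 − 16 = 126; no audit gives 84 − 0 = 84. No deviation. ✓
  Unconnected: no audit gives 84 − 0 = 84; audit gives 142 − 41 = 101. Would deviate. ✗
Try well-connected → no audit, unconnected → audit:
  If types separate, no audit earns payment 142 and audit earns 84.
  Well-connected: no audit gives 142 − 0 = 142; audit gives 84 − 16 = 68. No deviation. ✓
  Unconnected: audit gives 84 − 41 = 43; no audit gives 142 − 0 = 142. Would deviate. ✗
Neither assignment is incentive-compatible.

None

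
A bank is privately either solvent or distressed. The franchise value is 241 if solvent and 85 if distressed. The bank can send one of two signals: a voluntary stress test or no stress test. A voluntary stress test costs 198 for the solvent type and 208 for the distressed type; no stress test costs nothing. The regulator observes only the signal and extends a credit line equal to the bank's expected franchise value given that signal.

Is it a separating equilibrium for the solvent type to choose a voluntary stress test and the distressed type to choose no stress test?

If types separate, stress test earns payment 241 and no stress test earns 85.
Solvent: stress test gives 241 − 198 = 43; no stress test gives 85 − 0 = 85. Would deviate. ✗
Distressed: no stress test gives 85 − 0 = 85; stress test gives 241 − 208 = 33. No deviation. ✓

No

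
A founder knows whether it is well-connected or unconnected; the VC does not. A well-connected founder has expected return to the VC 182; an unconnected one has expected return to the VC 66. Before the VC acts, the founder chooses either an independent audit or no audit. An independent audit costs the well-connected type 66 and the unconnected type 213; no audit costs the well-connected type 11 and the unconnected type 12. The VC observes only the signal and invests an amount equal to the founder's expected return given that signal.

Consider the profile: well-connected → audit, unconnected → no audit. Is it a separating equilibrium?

Yes

Under separation the VC infers type exactly: audit → well-connected (pays 182), no audit → unconnected (pays 66).
Well-connected: audit gives 182 − 66 = 116; no audit gives 66 − 11 = 55. No deviation. ✓
Unconnected: no audit gives 66 − 12 = 54; audit gives 182 − 213 = -31. No deviation. ✓
Both incentive constraints hold.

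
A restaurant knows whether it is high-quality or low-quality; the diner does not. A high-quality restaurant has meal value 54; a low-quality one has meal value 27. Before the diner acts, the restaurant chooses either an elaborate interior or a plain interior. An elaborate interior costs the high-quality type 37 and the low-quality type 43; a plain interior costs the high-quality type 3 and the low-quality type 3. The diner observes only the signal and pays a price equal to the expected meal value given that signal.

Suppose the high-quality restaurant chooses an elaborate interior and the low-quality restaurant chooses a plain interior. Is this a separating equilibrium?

No

If types separate, elaborate interior earns payment 54 and plain interior earns 27.
High-quality: elaborate interior gives 54 − 37 = 17; plain interior gives 27 − 3 = 24. Would deviate. ✗
Low-quality: plain interior gives 27 − 3 = 24; elaborate interior gives 54 − 43 = 11. No deviation. ✓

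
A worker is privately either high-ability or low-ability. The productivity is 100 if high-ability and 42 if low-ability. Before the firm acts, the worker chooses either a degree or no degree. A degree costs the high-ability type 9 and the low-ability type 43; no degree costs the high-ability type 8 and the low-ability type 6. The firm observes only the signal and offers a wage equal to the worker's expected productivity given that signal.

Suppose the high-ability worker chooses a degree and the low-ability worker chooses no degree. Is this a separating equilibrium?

If types separate, degree earns payment 100 and no degree earns 42.
High-ability: degree gives 100 − 9 = 91; no degree gives 42 − 8 = 34. No deviation. ✓
Low-ability: no degree gives 42 − 6 = 36; degree gives 100 − 43 = 57. Would deviate. ✗

No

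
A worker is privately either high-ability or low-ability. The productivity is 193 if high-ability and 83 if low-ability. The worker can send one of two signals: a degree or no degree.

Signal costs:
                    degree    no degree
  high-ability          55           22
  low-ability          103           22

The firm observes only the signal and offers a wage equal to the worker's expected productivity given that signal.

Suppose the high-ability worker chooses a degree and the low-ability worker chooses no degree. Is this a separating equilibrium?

No

Under separation the firm infers type exactly: degree → high-ability (pays 193), no degree → low-ability (pays 83).
High-ability: degree gives 193 − 55 = 138; no degree gives 83 − 22 = 61. No deviation. ✓
Low-ability: no degree gives 83 − 22 = 61; degree gives 193 − 103 = 90. Would deviate. ✗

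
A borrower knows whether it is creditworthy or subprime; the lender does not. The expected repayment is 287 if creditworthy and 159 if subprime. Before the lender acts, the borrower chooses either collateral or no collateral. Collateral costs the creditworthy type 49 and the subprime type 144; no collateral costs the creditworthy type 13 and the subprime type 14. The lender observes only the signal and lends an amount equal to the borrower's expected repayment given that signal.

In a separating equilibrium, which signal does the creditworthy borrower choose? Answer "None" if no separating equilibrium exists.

collateral

Try creditworthy → collateral, subprime → no collateral:
  Under separation the lender infers type exactly: collateral → creditworthy (pays 287), no collateral → subprime (pays 159).
  Creditworthy: collateral gives 287 − 49 = 238; no collateral gives 159 − 13 = 146. No deviation. ✓
  Subprime: no collateral gives 159 − 14 = 145; collateral gives 287 − 144 = 143. No deviation. ✓
Both hold — the creditworthy type sends collateral.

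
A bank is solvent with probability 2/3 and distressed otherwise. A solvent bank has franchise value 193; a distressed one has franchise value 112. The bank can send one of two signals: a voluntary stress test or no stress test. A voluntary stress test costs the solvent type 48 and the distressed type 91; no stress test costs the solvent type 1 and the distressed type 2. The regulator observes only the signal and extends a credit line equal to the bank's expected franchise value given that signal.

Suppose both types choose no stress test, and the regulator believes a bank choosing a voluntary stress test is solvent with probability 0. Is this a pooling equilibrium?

Yes

On the equilibrium path (no stress test) the regulator holds the prior 2/3 and pays 2/3·193 + 1/3·112 = 166. Off-path (stress test) belief 0 gives 0·193 + 1·112 = 112.
Solvent: no stress test gives 166 − 1 = 165; stress test gives 112 − 48 = 64. Stays. ✓
Distressed: no stress test gives 166 − 2 = 164; stress test gives 112 − 91 = 21. Stays. ✓
Beliefs are Bayes-consistent on-path and both types best-respond.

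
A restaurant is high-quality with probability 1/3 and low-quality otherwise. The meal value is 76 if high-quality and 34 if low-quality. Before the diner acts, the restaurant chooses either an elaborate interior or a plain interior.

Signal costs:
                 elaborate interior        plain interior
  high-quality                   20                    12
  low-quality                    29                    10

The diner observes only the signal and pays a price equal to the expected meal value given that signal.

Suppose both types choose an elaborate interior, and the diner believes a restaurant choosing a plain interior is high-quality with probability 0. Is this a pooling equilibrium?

At the pooled signal (elaborate interior) the diner holds the prior 1/3 and pays 1/3·76 + 2/3·34 = 48. Off-path (plain interior) belief 0 gives 0·76 + 1·34 = 34.
High-quality: elaborate interior gives 48 − 20 = 28; plain interior gives 34 − 12 = 22. Stays. ✓
Low-quality: elaborate interior gives 48 − 29 = 19; plain interior gives 34 − 10 = 24. Deviates. ✗

No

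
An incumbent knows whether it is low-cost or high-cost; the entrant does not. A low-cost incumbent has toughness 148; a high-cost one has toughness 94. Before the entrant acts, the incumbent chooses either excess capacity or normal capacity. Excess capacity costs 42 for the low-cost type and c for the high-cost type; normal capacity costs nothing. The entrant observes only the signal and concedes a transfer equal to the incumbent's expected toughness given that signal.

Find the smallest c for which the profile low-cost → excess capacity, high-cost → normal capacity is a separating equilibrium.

54

Under separation: excess capacity → low-cost (pays 148); normal capacity → high-cost (pays 94).
Low-cost: 148 − 42 = 106 ≥ 94 − 0 = 94. Holds regardless of c. ✓
High-cost: 94 − 0 ≥ 148 − c, so c ≥ 148 − 94 = 54.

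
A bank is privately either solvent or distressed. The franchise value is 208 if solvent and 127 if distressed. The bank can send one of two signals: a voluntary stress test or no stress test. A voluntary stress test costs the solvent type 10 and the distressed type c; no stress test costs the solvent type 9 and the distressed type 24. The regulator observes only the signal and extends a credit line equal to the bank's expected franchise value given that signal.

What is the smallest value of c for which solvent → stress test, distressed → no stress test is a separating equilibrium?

105

Under separation: stress test → solvent (pays 208); no stress test → distressed (pays 127).
Solvent: 208 − 10 = 198 ≥ 127 − 9 = 118. Holds regardless of c. ✓
Distressed: 127 − 24 ≥ 208 − c, so c ≥ 208 − 103 = 105.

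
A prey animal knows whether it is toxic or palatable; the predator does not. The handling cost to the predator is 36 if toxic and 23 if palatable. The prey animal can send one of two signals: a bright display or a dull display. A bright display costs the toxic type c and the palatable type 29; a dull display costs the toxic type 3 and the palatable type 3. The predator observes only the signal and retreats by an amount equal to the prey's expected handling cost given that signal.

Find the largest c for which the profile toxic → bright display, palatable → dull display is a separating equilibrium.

Under separation: bright display → toxic (pays 36); dull display → palatable (pays 23).
Palatable: 23 − 3 = 20 ≥ 36 − 29 = 7. Holds regardless of c. ✓
Toxic: 36 − c ≥ 23 − 3, so c ≤ 36 − 20 = 16.

16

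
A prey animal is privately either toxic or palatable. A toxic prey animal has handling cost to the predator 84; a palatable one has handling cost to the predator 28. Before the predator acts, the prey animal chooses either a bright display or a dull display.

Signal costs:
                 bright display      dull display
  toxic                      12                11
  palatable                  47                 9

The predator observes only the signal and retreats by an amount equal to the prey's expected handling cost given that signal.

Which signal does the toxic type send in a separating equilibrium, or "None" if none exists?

Try toxic → bright display, palatable → dull display:
  If types separate, bright display earns payment 84 and dull display earns 28.
  Toxic: bright display gives 84 − 12 = 72; dull display gives 28 − 11 = 17. No deviation. ✓
  Palatable: dull display gives 28 − 9 = 19; bright display gives 84 − 47 = 37. Would deviate. ✗
Try toxic → dull display, palatable → bright display:
  If types separate, dull display earns payment 84 and bright display earns 28.
  Toxic: dull display gives 84 − 11 = 73; bright display gives 28 − 12 = 16. No deviation. ✓
  Palatable: bright display gives 28 − 47 = -19; dull display gives 84 − 9 = 75. Would deviate. ✗
Neither assignment is incentive-compatible.

None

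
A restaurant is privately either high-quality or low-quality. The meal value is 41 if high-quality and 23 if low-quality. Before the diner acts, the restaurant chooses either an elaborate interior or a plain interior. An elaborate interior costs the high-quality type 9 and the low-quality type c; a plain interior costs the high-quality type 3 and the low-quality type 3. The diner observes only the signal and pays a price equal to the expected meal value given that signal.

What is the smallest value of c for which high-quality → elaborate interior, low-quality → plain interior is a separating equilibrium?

21

Under separation: elaborate interior → high-quality (pays 41); plain interior → low-quality (pays 23).
High-quality: 41 − 9 = 32 ≥ 23 − 3 = 20. Holds regardless of c. ✓
Low-quality: 23 − 3 ≥ 41 − c, so c ≥ 41 − 20 = 21.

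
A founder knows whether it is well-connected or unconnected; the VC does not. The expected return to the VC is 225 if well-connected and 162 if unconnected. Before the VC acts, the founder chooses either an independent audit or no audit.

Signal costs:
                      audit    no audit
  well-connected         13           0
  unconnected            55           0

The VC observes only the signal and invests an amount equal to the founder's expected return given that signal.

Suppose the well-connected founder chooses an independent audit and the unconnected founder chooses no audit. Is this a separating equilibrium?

Under separation the VC infers type exactly: audit → well-connected (pays 225), no audit → unconnected (pays 162).
Well-connected: audit gives 225 − 13 = 212; no audit gives 162 − 0 = 162. No deviation. ✓
Unconnected: no audit gives 162 − 0 = 162; audit gives 225 − 55 = 170. Would deviate. ✗

No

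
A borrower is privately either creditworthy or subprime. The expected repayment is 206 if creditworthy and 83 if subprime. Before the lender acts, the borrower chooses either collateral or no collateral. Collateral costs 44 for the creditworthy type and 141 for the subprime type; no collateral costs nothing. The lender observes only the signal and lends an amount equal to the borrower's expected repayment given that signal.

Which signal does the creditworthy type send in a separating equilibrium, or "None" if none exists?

Try creditworthy → collateral, subprime → no collateral:
  If types separate, collateral earns payment 206 and no collateral earns 83.
  Creditworthy: collateral gives 206 − 44 = 162; no collateral gives 83 − 0 = 83. No deviation. ✓
  Subprime: no collateral gives 83 − 0 = 83; collateral gives 206 − 141 = 65. No deviation. ✓
Both hold — the creditworthy type sends collateral.

collateral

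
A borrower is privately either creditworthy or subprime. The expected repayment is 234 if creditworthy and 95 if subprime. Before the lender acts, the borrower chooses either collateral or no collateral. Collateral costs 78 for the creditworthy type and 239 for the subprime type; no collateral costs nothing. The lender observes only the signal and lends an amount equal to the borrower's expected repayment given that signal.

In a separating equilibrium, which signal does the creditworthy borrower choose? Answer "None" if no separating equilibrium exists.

Try creditworthy → collateral, subprime → no collateral:
  Under separation the lender infers type exactly: collateral → creditworthy (pays 234), no collateral → subprime (pays 95).
  Creditworthy: collateral gives 234 − 78 = 156; no collateral gives 95 − 0 = 95. No deviation. ✓
  Subprime: no collateral gives 95 − 0 = 95; collateral gives 234 − 239 = -5. No deviation. ✓
Both hold — the creditworthy type sends collateral.

collateral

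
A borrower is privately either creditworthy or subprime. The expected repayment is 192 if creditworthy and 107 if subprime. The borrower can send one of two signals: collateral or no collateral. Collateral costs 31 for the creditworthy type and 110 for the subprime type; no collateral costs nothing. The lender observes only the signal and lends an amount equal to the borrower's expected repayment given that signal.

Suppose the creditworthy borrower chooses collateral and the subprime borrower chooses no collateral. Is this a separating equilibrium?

If types separate, collateral earns payment 192 and no collateral earns 107.
Creditworthy: collateral gives 192 − 31 = 161; no collateral gives 107 − 0 = 107. No deviation. ✓
Subprime: no collateral gives 107 − 0 = 107; collateral gives 192 − 110 = 82. No deviation. ✓
Both incentive constraints hold.

Yes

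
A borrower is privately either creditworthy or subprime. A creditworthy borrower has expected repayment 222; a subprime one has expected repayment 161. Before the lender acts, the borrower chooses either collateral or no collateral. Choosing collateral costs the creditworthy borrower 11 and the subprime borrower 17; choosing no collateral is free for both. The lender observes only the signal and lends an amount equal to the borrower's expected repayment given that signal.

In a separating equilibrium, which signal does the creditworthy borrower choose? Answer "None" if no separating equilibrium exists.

None

Try creditworthy → collateral, subprime → no collateral:
  Under separation the lender infers type exactly: collateral → creditworthy (pays 222), no collateral → subprime (pays 161).
  Creditworthy: collateral gives 222 − 11 = 211; no collateral gives 161 − 0 = 161. No deviation. ✓
  Subprime: no collateral gives 161 − 0 = 161; collateral gives 222 − 17 = 205. Would deviate. ✗
Try creditworthy → no collateral, subprime → collateral:
  Under separation the lender infers type exactly: no collateral → creditworthy (pays 222), collateral → subprime (pays 161).
  Creditworthy: no collateral gives 222 − 0 = 222; collateral gives 161 − 11 = 150. No deviation. ✓
  Subprime: collateral gives 161 − 17 = 144; no collateral gives 222 − 0 = 222. Would deviate. ✗
Neither assignment is incentive-compatible.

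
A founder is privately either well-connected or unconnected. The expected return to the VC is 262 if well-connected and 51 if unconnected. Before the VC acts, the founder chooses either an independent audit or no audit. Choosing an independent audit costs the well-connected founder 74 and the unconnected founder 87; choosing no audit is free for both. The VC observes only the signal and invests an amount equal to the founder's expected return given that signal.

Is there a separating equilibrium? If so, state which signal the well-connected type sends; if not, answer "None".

Try well-connected → audit, unconnected → no audit:
  If types separate, audit earns payment 262 and no audit earns 51.
  Well-connected: audit gives 262 − 74 = 188; no audit gives 51 − 0 = 51. No deviation. ✓
  Unconnected: no audit gives 51 − 0 = 51; audit gives 262 − 87 = 175. Would deviate. ✗
Try well-connected → no audit, unconnected → audit:
  If types separate, no audit earns payment 262 and audit earns 51.
  Well-connected: no audit gives 262 − 0 = 262; audit gives 51 − 74 = -23. No deviation. ✓
  Unconnected: audit gives 51 − 87 = -36; no audit gives 262 − 0 = 262. Would deviate. ✗
Neither assignment is incentive-compatible.

None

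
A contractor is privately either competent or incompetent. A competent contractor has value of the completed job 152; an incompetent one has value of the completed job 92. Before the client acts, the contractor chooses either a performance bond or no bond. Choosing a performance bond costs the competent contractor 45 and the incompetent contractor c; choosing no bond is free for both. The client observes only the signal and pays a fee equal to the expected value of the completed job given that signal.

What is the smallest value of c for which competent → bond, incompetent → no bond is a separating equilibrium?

60

Under separation: bond → competent (pays 152); no bond → incompetent (pays 92).
Competent: 152 − 45 = 107 ≥ 92 − 0 = 92. Holds regardless of c. ✓
Incompetent: 92 − 0 ≥ 152 − c, so c ≥ 152 − 92 = 60.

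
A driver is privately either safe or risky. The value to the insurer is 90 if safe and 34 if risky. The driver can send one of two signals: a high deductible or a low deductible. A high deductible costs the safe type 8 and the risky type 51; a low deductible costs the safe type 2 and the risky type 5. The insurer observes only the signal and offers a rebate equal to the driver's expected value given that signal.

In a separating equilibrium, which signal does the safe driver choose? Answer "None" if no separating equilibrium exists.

Try safe → high deductible, risky → low deductible:
  If types separate, high deductible earns payment 90 and low deductible earns 34.
  Safe: high deductible gives 90 − 8 = 82; low deductible gives 34 − 2 = 32. No deviation. ✓
  Risky: low deductible gives 34 − 5 = 29; high deductible gives 90 − 51 = 39. Would deviate. ✗
Try safe → low deductible, risky → high deductible:
  If types separate, low deductible earns payment 90 and high deductible earns 34.
  Safe: low deductible gives 90 − 2 = 88; high deductible gives 34 − 8 = 26. No deviation. ✓
  Risky: high deductible gives 34 − 51 = -17; low deductible gives 90 − 5 = 85. Would deviate. ✗
Neither assignment is incentive-compatible.

None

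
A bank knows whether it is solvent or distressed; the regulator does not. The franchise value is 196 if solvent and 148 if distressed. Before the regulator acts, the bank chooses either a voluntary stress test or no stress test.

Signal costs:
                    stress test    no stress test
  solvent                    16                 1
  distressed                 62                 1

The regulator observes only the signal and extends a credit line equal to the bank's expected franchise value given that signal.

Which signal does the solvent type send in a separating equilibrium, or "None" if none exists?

Try solvent → stress test, distressed → no stress test:
  If types separate, stress test earns payment 196 and no stress test earns 148.
  Solvent: stress test gives 196 − 16 = 180; no stress test gives 148 − 1 = 147. No deviation. ✓
  Distressed: no stress test gives 148 − 1 = 147; stress test gives 196 − 62 = 134. No deviation. ✓
Both hold — the solvent type sends stress test.

stress test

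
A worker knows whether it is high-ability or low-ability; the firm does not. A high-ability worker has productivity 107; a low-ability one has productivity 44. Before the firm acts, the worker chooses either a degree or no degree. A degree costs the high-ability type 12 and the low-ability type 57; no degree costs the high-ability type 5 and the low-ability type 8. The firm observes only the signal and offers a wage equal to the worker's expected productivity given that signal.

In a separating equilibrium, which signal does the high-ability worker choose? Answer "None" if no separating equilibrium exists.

None

Try high-ability → degree, low-ability → no degree:
  If types separate, degree earns payment 107 and no degree earns 44.
  High-ability: degree gives 107 − 12 = 95; no degree gives 44 − 5 = 39. No deviation. ✓
  Low-ability: no degree gives 44 − 8 = 36; degree gives 107 − 57 = 50. Would deviate. ✗
Try high-ability → no degree, low-ability → degree:
  If types separate, no degree earns payment 107 and degree earns 44.
  High-ability: no degree gives 107 − 5 = 102; degree gives 44 − 12 = 32. No deviation. ✓
  Low-ability: degree gives 44 − 57 = -13; no degree gives 107 − 8 = 99. Would deviate. ✗
Neither assignment is incentive-compatible.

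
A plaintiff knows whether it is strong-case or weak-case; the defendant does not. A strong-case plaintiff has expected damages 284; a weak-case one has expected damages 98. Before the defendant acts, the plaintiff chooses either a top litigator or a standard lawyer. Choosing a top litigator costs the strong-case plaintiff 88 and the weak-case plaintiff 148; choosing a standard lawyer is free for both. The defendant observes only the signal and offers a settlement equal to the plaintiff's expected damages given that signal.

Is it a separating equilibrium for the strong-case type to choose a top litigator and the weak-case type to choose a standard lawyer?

If types separate, top litigator earns payment 284 and standard lawyer earns 98.
Strong-case: top litigator gives 284 − 88 = 196; standard lawyer gives 98 − 0 = 98. No deviation. ✓
Weak-case: standard lawyer gives 98 − 0 = 98; top litigator gives 284 − 148 = 136. Would deviate. ✗

No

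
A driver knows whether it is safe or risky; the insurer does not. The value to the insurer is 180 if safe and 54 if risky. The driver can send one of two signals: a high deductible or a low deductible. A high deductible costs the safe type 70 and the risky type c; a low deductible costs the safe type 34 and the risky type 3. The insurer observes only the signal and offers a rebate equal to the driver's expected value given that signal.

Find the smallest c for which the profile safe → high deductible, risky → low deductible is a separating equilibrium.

Under separation: high deductible → safe (pays 180); low deductible → risky (pays 54).
Safe: 180 − 70 = 110 ≥ 54 − 34 = 20. Holds regardless of c. ✓
Risky: 54 − 3 ≥ 180 − c, so c ≥ 180 − 51 = 129.

129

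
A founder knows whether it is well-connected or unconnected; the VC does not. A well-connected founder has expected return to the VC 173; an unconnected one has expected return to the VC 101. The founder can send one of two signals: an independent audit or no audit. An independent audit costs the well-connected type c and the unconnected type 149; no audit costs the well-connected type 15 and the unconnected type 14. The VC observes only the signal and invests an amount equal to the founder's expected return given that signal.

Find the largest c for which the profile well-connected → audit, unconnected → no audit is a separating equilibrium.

Under separation: audit → well-connected (pays 173); no audit → unconnected (pays 101).
Unconnected: 101 − 14 = 87 ≥ 173 − 149 = 24. Holds regardless of c. ✓
Well-connected: 173 − c ≥ 101 − 15, so c ≤ 173 − 86 = 87.

87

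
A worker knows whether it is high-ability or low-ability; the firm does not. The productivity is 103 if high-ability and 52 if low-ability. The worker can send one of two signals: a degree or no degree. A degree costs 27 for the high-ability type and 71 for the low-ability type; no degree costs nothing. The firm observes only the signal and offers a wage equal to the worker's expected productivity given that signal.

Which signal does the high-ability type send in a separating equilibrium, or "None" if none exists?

degree

Try high-ability → degree, low-ability → no degree:
  If types separate, degree earns payment 103 and no degree earns 52.
  High-ability: degree gives 103 − 27 = 76; no degree gives 52 − 0 = 52. No deviation. ✓
  Low-ability: no degree gives 52 − 0 = 52; degree gives 103 − 71 = 32. No deviation. ✓
Both hold — the high-ability type sends degree.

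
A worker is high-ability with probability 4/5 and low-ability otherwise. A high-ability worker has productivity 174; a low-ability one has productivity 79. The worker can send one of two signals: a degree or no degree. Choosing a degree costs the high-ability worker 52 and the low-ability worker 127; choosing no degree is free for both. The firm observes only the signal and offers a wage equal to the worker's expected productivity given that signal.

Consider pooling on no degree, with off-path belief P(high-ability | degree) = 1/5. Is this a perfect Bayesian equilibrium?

Yes

On the equilibrium path (no degree) the firm holds the prior 4/5 and pays 4/5·174 + 1/5·79 = 155. Off-path (degree) belief 1/5 gives 1/5·174 + 4/5·79 = 98.
High-ability: no degree gives 155 − 0 = 155; degree gives 98 − 52 = 46. Stays. ✓
Low-ability: no degree gives 155 − 0 = 155; degree gives 98 − 127 = -29. Stays. ✓
Beliefs are Bayes-consistent on-path and both types best-respond.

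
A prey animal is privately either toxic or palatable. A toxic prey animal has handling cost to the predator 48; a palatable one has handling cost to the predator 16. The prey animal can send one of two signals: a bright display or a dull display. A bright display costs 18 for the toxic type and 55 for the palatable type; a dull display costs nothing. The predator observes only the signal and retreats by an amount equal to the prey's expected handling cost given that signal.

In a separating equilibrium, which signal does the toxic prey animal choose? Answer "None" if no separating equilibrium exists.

Try toxic → bright display, palatable → dull display:
  Under separation the predator infers type exactly: bright display → toxic (pays 48), dull display → palatable (pays 16).
  Toxic: bright display gives 48 − 18 = 30; dull display gives 16 − 0 = 16. No deviation. ✓
  Palatable: dull display gives 16 − 0 = 16; bright display gives 48 − 55 = -7. No deviation. ✓
Both hold — the toxic type sends bright display.

bright display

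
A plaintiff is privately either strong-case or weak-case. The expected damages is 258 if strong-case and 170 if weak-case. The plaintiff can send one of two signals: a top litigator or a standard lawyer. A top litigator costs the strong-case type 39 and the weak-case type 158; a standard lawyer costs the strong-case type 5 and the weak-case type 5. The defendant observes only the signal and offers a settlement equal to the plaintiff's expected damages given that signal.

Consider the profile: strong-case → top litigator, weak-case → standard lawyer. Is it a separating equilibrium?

Yes

If types separate, top litigator earns payment 258 and standard lawyer earns 170.
Strong-case: top litigator gives 258 − 39 = 219; standard lawyer gives 170 − 5 = 165. No deviation. ✓
Weak-case: standard lawyer gives 170 − 5 = 165; top litigator gives 258 − 158 = 100. No deviation. ✓
Both incentive constraints hold.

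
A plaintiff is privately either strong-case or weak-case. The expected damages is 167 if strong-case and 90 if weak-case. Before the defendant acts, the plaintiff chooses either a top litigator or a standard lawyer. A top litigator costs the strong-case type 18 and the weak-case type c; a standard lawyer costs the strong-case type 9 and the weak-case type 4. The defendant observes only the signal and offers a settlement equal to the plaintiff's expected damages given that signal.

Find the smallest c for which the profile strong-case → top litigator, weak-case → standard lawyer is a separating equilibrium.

81

Under separation: top litigator → strong-case (pays 167); standard lawyer → weak-case (pays 90).
Strong-case: 167 − 18 = 149 ≥ 90 − 9 = 81. Holds regardless of c. ✓
Weak-case: 90 − 4 ≥ 167 − c, so c ≥ 167 − 86 = 81.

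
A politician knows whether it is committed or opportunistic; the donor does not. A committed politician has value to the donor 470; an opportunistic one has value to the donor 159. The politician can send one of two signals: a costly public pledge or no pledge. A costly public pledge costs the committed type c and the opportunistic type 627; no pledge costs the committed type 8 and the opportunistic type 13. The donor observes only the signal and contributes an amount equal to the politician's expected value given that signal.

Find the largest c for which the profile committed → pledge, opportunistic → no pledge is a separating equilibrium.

Under separation: pledge → committed (pays 470); no pledge → opportunistic (pays 159).
Opportunistic: 159 − 13 = 146 ≥ 470 − 627 = -157. Holds regardless of c. ✓
Committed: 470 − c ≥ 159 − 8, so c ≤ 470 − 151 = 319.

319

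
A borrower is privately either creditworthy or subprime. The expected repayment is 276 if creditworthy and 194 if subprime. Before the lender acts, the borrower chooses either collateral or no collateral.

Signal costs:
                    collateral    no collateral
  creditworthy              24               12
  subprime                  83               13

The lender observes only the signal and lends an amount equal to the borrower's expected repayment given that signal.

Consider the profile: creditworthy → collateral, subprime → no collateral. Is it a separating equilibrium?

No

If types separate, collateral earns payment 276 and no collateral earns 194.
Creditworthy: collateral gives 276 − 24 = 252; no collateral gives 194 − 12 = 182. No deviation. ✓
Subprime: no collateral gives 194 − 13 = 181; collateral gives 276 − 83 = 193. Would deviate. ✗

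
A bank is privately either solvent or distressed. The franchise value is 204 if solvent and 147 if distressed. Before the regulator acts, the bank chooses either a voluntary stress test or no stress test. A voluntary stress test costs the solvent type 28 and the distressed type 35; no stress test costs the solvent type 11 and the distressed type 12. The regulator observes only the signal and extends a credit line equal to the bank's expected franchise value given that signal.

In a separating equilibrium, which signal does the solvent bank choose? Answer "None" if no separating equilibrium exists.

Try solvent → stress test, distressed → no stress test:
  Under separation the regulator infers type exactly: stress test → solvent (pays 204), no stress test → distressed (pays 147).
  Solvent: stress test gives 204 − 28 = 176; no stress test gives 147 − 11 = 136. No deviation. ✓
  Distressed: no stress test gives 147 − 12 = 135; stress test gives 204 − 35 = 169. Would deviate. ✗
Try solvent → no stress test, distressed → stress test:
  Under separation the regulator infers type exactly: no stress test → solvent (pays 204), stress test → distressed (pays 147).
  Solvent: no stress test gives 204 − 11 = 193; stress test gives 147 − 28 = 119. No deviation. ✓
  Distressed: stress test gives 147 − 35 = 112; no stress test gives 204 − 12 = 192. Would deviate. ✗
Neither assignment is incentive-compatible.

None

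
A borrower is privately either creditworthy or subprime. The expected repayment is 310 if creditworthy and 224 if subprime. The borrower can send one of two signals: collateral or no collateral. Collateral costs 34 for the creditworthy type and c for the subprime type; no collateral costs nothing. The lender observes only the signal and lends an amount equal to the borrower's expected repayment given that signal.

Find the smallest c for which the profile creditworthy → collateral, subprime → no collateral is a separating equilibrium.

86

Under separation: collateral → creditworthy (pays 310); no collateral → subprime (pays 224).
Creditworthy: 310 − 34 = 276 ≥ 224 − 0 = 224. Holds regardless of c. ✓
Subprime: 224 − 0 ≥ 310 − c, so c ≥ 310 − 224 = 86.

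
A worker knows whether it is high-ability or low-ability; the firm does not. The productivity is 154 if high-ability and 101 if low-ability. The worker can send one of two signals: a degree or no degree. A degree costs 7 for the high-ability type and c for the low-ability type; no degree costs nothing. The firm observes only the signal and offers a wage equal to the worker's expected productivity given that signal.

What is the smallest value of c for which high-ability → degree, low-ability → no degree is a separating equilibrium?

53

Under separation: degree → high-ability (pays 154); no degree → low-ability (pays 101).
High-ability: 154 − 7 = 147 ≥ 101 − 0 = 101. Holds regardless of c. ✓
Low-ability: 101 − 0 ≥ 154 − c, so c ≥ 154 − 101 = 53.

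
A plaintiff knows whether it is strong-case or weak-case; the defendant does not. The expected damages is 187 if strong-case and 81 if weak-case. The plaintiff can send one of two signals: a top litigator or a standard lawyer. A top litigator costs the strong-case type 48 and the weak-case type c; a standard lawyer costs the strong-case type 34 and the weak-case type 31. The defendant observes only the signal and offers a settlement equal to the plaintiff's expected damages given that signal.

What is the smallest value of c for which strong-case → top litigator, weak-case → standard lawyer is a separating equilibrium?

Under separation: top litigator → strong-case (pays 187); standard lawyer → weak-case (pays 81).
Strong-case: 187 − 48 = 139 ≥ 81 − 34 = 47. Holds regardless of c. ✓
Weak-case: 81 − 31 ≥ 187 − c, so c ≥ 187 − 50 = 137.

137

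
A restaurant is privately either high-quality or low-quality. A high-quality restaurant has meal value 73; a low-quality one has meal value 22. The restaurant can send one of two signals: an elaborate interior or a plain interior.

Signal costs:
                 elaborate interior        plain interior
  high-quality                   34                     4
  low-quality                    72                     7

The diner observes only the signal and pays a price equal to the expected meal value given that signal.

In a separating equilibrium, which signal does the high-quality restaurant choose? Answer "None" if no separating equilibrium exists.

Try high-quality → elaborate interior, low-quality → plain interior:
  If types separate, elaborate interior earns payment 73 and plain interior earns 22.
  High-quality: elaborate interior gives 73 − 34 = 39; plain interior gives 22 − 4 = 18. No deviation. ✓
  Low-quality: plain interior gives 22 − 7 = 15; elaborate interior gives 73 − 72 = 1. No deviation. ✓
Both hold — the high-quality type sends elaborate interior.

elaborate interior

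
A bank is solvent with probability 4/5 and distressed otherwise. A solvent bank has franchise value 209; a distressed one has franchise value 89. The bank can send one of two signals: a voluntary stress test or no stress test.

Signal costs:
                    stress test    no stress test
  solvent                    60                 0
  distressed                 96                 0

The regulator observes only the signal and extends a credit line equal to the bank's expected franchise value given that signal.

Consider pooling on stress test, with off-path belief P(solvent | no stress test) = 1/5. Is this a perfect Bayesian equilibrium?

No

At the pooled signal (stress test) the regulator holds the prior 4/5 and pays 4/5·209 + 1/5·89 = 185. Off-path (no stress test) belief 1/5 gives 1/5·209 + 4/5·89 = 113.
Solvent: stress test gives 185 − 60 = 125; no stress test gives 113 − 0 = 113. Stays. ✓
Distressed: stress test gives 185 − 96 = 89; no stress test gives 113 − 0 = 113. Deviates. ✗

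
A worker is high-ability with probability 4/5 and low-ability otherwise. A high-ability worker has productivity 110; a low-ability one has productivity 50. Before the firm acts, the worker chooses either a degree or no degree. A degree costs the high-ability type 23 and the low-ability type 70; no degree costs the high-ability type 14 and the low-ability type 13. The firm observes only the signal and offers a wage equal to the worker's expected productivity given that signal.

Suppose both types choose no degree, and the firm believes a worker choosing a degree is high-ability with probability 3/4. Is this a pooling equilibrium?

Yes

On the equilibrium path (no degree) the firm holds the prior 4/5 and pays 4/5·110 + 1/5·50 = 98. Off-path (degree) belief 3/4 gives 3/4·110 + 1/4·50 = 95.
High-ability: no degree gives 98 − 14 = 84; degree gives 95 − 23 = 72. Stays. ✓
Low-ability: no degree gives 98 − 13 = 85; degree gives 95 − 70 = 25. Stays. ✓
Beliefs are Bayes-consistent on-path and both types best-respond.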